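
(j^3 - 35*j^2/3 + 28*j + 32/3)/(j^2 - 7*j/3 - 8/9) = 3*(j^2 - 12*j + 32)/(3*j - 8)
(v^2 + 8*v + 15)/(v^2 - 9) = (v + 5)/(v - 3)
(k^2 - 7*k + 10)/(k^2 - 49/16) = 16*(k^2 - 7*k + 10)/(16*k^2 - 49)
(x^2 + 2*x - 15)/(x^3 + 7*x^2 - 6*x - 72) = (x + 5)/(x^2 + 10*x + 24)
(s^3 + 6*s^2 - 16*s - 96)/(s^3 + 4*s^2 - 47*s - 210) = (s^2 - 16)/(s^2 - 2*s - 35)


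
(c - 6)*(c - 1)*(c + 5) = c^3 - 2*c^2 - 29*c + 30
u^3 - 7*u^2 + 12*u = u*(u - 4)*(u - 3)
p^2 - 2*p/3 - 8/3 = (p - 2)*(p + 4/3)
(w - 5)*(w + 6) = w^2 + w - 30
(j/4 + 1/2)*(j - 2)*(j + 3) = j^3/4 + 3*j^2/4 - j - 3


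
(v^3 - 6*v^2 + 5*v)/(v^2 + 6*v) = (v^2 - 6*v + 5)/(v + 6)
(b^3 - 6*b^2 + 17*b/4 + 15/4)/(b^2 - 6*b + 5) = (b^2 - b - 3/4)/(b - 1)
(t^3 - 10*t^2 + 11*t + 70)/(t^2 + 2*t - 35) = (t^2 - 5*t - 14)/(t + 7)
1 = 1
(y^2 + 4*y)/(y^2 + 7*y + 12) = y/(y + 3)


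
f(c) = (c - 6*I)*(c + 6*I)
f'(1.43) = 2.86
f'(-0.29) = -0.58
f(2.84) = 44.07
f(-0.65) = 36.42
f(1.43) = 38.04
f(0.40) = 36.16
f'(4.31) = 8.62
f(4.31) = 54.58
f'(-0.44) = -0.88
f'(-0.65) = -1.30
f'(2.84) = 5.68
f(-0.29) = 36.08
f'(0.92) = 1.84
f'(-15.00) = -30.00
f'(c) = 2*c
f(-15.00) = 261.00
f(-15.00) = 261.00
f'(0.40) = 0.80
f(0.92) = 36.85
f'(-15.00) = -30.00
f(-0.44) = 36.19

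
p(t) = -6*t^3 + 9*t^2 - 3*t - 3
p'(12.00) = -2379.00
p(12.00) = -9111.00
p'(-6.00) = -759.00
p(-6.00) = 1635.00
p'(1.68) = -23.56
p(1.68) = -11.09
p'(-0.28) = -9.45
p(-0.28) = -1.32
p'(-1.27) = -54.89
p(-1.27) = 27.62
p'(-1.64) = -80.93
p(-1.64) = 52.59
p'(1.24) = -8.36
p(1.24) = -4.32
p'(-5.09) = -560.97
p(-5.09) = 1036.68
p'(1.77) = -27.53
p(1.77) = -13.39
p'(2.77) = -91.25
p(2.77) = -69.78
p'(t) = -18*t^2 + 18*t - 3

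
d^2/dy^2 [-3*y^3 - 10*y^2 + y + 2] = -18*y - 20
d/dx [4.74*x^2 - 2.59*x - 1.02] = 9.48*x - 2.59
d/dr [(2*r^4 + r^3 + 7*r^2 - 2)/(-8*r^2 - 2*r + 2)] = (-8*r^5 - 5*r^4 + 3*r^3 - 2*r^2 - r - 1)/(16*r^4 + 8*r^3 - 7*r^2 - 2*r + 1)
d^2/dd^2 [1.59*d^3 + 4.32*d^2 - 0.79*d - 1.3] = 9.54*d + 8.64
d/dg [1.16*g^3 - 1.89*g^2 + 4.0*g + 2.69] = 3.48*g^2 - 3.78*g + 4.0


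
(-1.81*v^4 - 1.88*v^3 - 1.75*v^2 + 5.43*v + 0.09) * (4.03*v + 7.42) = -7.2943*v^5 - 21.0066*v^4 - 21.0021*v^3 + 8.8979*v^2 + 40.6533*v + 0.6678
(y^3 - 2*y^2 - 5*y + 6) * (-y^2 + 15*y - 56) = -y^5 + 17*y^4 - 81*y^3 + 31*y^2 + 370*y - 336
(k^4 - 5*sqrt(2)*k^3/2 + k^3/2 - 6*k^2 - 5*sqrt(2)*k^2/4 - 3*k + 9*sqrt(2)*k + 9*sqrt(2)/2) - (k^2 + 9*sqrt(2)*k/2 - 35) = k^4 - 5*sqrt(2)*k^3/2 + k^3/2 - 7*k^2 - 5*sqrt(2)*k^2/4 - 3*k + 9*sqrt(2)*k/2 + 9*sqrt(2)/2 + 35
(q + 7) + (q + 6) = 2*q + 13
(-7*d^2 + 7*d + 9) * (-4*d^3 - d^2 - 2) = 28*d^5 - 21*d^4 - 43*d^3 + 5*d^2 - 14*d - 18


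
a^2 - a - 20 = (a - 5)*(a + 4)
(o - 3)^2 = o^2 - 6*o + 9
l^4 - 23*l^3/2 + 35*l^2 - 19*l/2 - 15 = (l - 6)*(l - 5)*(l - 1)*(l + 1/2)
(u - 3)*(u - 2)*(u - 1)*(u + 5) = u^4 - u^3 - 19*u^2 + 49*u - 30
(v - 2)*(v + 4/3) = v^2 - 2*v/3 - 8/3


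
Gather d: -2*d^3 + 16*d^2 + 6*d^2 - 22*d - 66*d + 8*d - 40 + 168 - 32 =-2*d^3 + 22*d^2 - 80*d + 96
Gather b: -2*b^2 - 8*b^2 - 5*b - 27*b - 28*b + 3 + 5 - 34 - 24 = -10*b^2 - 60*b - 50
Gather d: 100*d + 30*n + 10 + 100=100*d + 30*n + 110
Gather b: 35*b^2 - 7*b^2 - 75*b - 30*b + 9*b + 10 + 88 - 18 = 28*b^2 - 96*b + 80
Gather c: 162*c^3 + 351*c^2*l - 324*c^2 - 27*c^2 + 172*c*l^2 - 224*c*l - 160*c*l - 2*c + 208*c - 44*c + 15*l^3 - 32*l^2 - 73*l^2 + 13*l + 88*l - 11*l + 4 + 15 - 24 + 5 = 162*c^3 + c^2*(351*l - 351) + c*(172*l^2 - 384*l + 162) + 15*l^3 - 105*l^2 + 90*l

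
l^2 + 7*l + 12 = (l + 3)*(l + 4)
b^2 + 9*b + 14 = (b + 2)*(b + 7)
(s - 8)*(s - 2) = s^2 - 10*s + 16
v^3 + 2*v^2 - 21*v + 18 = (v - 3)*(v - 1)*(v + 6)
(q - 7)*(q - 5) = q^2 - 12*q + 35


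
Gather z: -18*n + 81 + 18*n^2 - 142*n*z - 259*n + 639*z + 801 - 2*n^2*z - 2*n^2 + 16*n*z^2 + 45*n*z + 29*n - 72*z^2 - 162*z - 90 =16*n^2 - 248*n + z^2*(16*n - 72) + z*(-2*n^2 - 97*n + 477) + 792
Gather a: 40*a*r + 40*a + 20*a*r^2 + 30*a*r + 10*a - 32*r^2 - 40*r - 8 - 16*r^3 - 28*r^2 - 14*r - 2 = a*(20*r^2 + 70*r + 50) - 16*r^3 - 60*r^2 - 54*r - 10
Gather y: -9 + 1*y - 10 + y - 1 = 2*y - 20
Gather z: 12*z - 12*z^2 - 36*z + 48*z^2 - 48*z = 36*z^2 - 72*z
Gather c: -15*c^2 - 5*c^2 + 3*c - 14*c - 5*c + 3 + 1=-20*c^2 - 16*c + 4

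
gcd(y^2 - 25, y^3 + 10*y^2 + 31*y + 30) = y + 5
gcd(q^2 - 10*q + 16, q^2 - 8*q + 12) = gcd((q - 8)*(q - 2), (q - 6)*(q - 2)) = q - 2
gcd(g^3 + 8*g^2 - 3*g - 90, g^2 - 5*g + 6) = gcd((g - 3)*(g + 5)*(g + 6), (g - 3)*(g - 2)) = g - 3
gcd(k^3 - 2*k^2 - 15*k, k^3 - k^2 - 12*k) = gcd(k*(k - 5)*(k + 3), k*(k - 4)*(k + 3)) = k^2 + 3*k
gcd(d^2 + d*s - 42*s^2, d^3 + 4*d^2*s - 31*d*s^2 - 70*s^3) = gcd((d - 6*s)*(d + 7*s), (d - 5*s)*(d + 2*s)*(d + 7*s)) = d + 7*s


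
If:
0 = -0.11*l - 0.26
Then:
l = -2.36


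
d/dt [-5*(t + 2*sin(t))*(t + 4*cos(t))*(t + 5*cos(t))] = 5*(t + 2*sin(t))*(t + 4*cos(t))*(5*sin(t) - 1) + 5*(t + 2*sin(t))*(t + 5*cos(t))*(4*sin(t) - 1) - 5*(t + 4*cos(t))*(t + 5*cos(t))*(2*cos(t) + 1)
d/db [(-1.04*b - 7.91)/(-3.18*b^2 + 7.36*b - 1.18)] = (-3.3072*b^2 - 50.3076*b + 59.4448)/(10.1124*b^4 - 46.8096*b^3 + 61.6744*b^2 - 17.3696*b + 1.3924)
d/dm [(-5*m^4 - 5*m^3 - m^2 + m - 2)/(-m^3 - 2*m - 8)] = (5*m^6 + 29*m^4 + 182*m^3 + 116*m^2 + 16*m - 12)/(m^6 + 4*m^4 + 16*m^3 + 4*m^2 + 32*m + 64)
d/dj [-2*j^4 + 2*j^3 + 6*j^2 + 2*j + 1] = -8*j^3 + 6*j^2 + 12*j + 2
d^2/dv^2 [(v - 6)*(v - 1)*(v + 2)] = 6*v - 10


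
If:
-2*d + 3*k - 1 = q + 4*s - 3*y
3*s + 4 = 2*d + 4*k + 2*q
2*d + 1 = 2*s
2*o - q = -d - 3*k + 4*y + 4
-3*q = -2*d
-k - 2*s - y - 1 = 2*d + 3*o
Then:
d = -81/2870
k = 3953/2870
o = -193/205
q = -27/1435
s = 677/1435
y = -1263/2870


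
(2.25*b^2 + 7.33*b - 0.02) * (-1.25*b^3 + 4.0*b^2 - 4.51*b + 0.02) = -2.8125*b^5 - 0.1625*b^4 + 19.1975*b^3 - 33.0933*b^2 + 0.2368*b - 0.0004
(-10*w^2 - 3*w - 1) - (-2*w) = -10*w^2 - w - 1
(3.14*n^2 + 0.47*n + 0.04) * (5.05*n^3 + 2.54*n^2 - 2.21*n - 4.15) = 15.857*n^5 + 10.3491*n^4 - 5.5436*n^3 - 13.9681*n^2 - 2.0389*n - 0.166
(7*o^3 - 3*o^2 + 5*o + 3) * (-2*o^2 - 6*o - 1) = -14*o^5 - 36*o^4 + o^3 - 33*o^2 - 23*o - 3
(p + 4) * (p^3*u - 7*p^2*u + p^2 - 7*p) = p^4*u - 3*p^3*u + p^3 - 28*p^2*u - 3*p^2 - 28*p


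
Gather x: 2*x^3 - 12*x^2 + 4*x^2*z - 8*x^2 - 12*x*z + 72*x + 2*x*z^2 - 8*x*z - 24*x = 2*x^3 + x^2*(4*z - 20) + x*(2*z^2 - 20*z + 48)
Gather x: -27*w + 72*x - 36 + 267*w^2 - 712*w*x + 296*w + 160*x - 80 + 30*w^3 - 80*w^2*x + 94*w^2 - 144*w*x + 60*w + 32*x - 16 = 30*w^3 + 361*w^2 + 329*w + x*(-80*w^2 - 856*w + 264) - 132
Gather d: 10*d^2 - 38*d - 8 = 10*d^2 - 38*d - 8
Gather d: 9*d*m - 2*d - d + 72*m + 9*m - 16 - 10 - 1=d*(9*m - 3) + 81*m - 27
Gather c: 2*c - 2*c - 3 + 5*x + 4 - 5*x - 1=0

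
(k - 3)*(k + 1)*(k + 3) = k^3 + k^2 - 9*k - 9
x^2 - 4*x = x*(x - 4)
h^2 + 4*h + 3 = (h + 1)*(h + 3)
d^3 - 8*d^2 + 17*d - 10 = (d - 5)*(d - 2)*(d - 1)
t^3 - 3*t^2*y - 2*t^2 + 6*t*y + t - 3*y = (t - 1)^2*(t - 3*y)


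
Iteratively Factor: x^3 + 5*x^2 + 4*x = (x)*(x^2 + 5*x + 4) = x*(x + 1)*(x + 4)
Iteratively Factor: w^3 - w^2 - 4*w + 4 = (w - 1)*(w^2 - 4) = (w - 1)*(w + 2)*(w - 2)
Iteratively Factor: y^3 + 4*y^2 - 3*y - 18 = (y - 2)*(y^2 + 6*y + 9) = (y - 2)*(y + 3)*(y + 3)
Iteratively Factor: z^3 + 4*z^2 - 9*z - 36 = (z + 3)*(z^2 + z - 12) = (z + 3)*(z + 4)*(z - 3)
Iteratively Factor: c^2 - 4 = (c + 2)*(c - 2)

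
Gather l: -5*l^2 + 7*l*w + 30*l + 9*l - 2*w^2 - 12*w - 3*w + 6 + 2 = -5*l^2 + l*(7*w + 39) - 2*w^2 - 15*w + 8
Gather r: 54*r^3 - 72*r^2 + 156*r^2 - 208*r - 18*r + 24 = 54*r^3 + 84*r^2 - 226*r + 24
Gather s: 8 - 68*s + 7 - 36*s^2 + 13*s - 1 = -36*s^2 - 55*s + 14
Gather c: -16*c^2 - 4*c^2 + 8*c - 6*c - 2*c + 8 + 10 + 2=20 - 20*c^2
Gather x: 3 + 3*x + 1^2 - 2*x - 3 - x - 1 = 0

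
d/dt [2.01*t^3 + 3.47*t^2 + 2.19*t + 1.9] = 6.03*t^2 + 6.94*t + 2.19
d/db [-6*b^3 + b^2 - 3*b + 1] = -18*b^2 + 2*b - 3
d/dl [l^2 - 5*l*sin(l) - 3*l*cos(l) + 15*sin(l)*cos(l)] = 3*l*sin(l) - 5*l*cos(l) + 2*l - 5*sin(l) - 3*cos(l) + 15*cos(2*l)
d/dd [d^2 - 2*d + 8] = 2*d - 2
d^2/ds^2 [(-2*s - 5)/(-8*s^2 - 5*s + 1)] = 2*((2*s + 5)*(16*s + 5)^2 - 2*(24*s + 25)*(8*s^2 + 5*s - 1))/(8*s^2 + 5*s - 1)^3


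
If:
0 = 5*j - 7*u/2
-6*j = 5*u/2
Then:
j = 0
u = 0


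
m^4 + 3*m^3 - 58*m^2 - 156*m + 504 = (m - 7)*(m - 2)*(m + 6)^2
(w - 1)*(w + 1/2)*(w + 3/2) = w^3 + w^2 - 5*w/4 - 3/4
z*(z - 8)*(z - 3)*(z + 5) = z^4 - 6*z^3 - 31*z^2 + 120*z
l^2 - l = l*(l - 1)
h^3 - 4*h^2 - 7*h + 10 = (h - 5)*(h - 1)*(h + 2)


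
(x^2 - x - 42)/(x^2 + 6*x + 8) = (x^2 - x - 42)/(x^2 + 6*x + 8)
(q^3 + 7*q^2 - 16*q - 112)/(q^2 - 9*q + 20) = (q^2 + 11*q + 28)/(q - 5)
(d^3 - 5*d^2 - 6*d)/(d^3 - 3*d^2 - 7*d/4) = 4*(-d^2 + 5*d + 6)/(-4*d^2 + 12*d + 7)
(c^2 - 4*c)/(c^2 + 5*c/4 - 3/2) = 4*c*(c - 4)/(4*c^2 + 5*c - 6)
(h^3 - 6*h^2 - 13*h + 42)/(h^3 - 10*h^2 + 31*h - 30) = (h^2 - 4*h - 21)/(h^2 - 8*h + 15)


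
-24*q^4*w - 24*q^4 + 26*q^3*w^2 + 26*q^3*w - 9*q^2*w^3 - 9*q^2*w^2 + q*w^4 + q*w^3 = (-4*q + w)*(-3*q + w)*(-2*q + w)*(q*w + q)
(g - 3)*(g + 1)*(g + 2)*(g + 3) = g^4 + 3*g^3 - 7*g^2 - 27*g - 18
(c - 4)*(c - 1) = c^2 - 5*c + 4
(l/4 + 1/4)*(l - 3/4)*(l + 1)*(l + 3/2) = l^4/4 + 11*l^3/16 + 11*l^2/32 - 3*l/8 - 9/32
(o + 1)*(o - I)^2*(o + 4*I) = o^4 + o^3 + 2*I*o^3 + 7*o^2 + 2*I*o^2 + 7*o - 4*I*o - 4*I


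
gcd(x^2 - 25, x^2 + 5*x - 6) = 1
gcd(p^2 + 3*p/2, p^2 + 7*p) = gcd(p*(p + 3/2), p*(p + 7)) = p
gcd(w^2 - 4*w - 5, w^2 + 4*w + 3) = w + 1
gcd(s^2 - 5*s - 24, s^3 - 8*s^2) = s - 8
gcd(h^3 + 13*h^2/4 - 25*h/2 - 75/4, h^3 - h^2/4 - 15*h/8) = h + 5/4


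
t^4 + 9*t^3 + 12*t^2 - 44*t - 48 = (t - 2)*(t + 1)*(t + 4)*(t + 6)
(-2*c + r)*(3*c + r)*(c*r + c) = -6*c^3*r - 6*c^3 + c^2*r^2 + c^2*r + c*r^3 + c*r^2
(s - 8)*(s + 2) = s^2 - 6*s - 16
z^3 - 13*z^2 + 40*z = z*(z - 8)*(z - 5)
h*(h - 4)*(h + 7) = h^3 + 3*h^2 - 28*h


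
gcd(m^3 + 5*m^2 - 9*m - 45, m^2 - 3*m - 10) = 1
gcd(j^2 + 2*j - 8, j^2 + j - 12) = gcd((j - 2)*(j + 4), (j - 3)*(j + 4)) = j + 4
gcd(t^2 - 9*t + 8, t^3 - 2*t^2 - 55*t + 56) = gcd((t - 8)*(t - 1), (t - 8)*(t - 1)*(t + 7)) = t^2 - 9*t + 8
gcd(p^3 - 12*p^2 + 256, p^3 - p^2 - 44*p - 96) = p^2 - 4*p - 32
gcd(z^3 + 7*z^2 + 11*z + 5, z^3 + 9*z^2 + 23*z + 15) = z^2 + 6*z + 5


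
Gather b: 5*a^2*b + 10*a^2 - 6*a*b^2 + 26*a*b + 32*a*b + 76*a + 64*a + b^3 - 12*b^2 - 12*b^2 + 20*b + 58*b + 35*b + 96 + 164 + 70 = 10*a^2 + 140*a + b^3 + b^2*(-6*a - 24) + b*(5*a^2 + 58*a + 113) + 330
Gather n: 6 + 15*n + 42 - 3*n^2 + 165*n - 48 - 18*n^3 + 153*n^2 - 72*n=-18*n^3 + 150*n^2 + 108*n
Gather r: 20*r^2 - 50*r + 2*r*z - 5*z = 20*r^2 + r*(2*z - 50) - 5*z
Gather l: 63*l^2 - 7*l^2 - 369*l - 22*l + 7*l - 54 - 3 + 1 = 56*l^2 - 384*l - 56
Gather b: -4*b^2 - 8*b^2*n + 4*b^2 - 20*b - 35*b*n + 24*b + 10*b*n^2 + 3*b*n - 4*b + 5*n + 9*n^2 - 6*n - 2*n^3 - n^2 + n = -8*b^2*n + b*(10*n^2 - 32*n) - 2*n^3 + 8*n^2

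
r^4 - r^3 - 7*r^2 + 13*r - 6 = (r - 2)*(r - 1)^2*(r + 3)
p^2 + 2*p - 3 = (p - 1)*(p + 3)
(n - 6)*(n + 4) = n^2 - 2*n - 24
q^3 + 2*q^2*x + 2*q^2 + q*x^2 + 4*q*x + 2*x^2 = (q + 2)*(q + x)^2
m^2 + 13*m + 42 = (m + 6)*(m + 7)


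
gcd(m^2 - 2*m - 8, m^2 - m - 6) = m + 2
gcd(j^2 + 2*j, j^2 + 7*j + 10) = j + 2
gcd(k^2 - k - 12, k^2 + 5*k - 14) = 1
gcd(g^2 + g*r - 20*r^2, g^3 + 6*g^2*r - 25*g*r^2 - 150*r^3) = g + 5*r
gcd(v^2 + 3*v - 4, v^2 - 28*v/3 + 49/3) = 1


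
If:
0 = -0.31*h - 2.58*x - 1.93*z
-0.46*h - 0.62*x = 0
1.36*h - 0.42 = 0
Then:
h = 0.31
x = -0.23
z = 0.26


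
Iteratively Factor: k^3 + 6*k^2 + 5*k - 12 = (k + 4)*(k^2 + 2*k - 3) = (k + 3)*(k + 4)*(k - 1)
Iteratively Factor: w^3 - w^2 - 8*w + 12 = (w - 2)*(w^2 + w - 6) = (w - 2)*(w + 3)*(w - 2)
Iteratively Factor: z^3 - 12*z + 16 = (z + 4)*(z^2 - 4*z + 4) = (z - 2)*(z + 4)*(z - 2)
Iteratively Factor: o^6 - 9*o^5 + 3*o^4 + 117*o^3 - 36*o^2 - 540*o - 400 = (o - 4)*(o^5 - 5*o^4 - 17*o^3 + 49*o^2 + 160*o + 100) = (o - 4)*(o + 2)*(o^4 - 7*o^3 - 3*o^2 + 55*o + 50) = (o - 4)*(o + 2)^2*(o^3 - 9*o^2 + 15*o + 25) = (o - 4)*(o + 1)*(o + 2)^2*(o^2 - 10*o + 25) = (o - 5)*(o - 4)*(o + 1)*(o + 2)^2*(o - 5)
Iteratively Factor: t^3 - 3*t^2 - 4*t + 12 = (t - 2)*(t^2 - t - 6) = (t - 2)*(t + 2)*(t - 3)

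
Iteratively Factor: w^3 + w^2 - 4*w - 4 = (w - 2)*(w^2 + 3*w + 2) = (w - 2)*(w + 2)*(w + 1)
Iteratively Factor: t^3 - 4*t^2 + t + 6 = (t - 3)*(t^2 - t - 2) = (t - 3)*(t - 2)*(t + 1)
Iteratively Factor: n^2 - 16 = (n - 4)*(n + 4)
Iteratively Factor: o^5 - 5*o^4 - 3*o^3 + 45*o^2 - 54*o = (o)*(o^4 - 5*o^3 - 3*o^2 + 45*o - 54) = o*(o + 3)*(o^3 - 8*o^2 + 21*o - 18) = o*(o - 3)*(o + 3)*(o^2 - 5*o + 6) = o*(o - 3)*(o - 2)*(o + 3)*(o - 3)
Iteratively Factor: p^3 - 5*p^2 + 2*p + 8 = (p - 4)*(p^2 - p - 2) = (p - 4)*(p + 1)*(p - 2)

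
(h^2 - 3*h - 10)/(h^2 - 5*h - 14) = (h - 5)/(h - 7)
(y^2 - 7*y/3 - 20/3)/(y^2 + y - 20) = (y + 5/3)/(y + 5)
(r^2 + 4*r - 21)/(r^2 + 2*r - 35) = (r - 3)/(r - 5)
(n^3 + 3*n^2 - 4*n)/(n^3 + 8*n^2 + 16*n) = (n - 1)/(n + 4)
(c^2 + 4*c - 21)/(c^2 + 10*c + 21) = (c - 3)/(c + 3)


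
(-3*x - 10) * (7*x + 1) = -21*x^2 - 73*x - 10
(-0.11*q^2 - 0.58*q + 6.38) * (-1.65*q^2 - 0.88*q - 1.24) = 0.1815*q^4 + 1.0538*q^3 - 9.8802*q^2 - 4.8952*q - 7.9112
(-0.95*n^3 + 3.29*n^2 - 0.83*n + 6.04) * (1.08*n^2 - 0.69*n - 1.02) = -1.026*n^5 + 4.2087*n^4 - 2.1975*n^3 + 3.7401*n^2 - 3.321*n - 6.1608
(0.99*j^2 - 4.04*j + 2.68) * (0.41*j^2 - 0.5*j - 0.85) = 0.4059*j^4 - 2.1514*j^3 + 2.2773*j^2 + 2.094*j - 2.278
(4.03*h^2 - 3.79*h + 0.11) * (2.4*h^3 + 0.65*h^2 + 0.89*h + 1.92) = 9.672*h^5 - 6.4765*h^4 + 1.3872*h^3 + 4.436*h^2 - 7.1789*h + 0.2112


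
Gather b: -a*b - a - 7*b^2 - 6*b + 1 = -a - 7*b^2 + b*(-a - 6) + 1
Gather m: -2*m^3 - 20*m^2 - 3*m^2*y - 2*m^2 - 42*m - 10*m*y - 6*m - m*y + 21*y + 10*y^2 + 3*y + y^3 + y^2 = -2*m^3 + m^2*(-3*y - 22) + m*(-11*y - 48) + y^3 + 11*y^2 + 24*y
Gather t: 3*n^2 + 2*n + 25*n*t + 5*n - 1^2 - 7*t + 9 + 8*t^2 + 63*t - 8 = 3*n^2 + 7*n + 8*t^2 + t*(25*n + 56)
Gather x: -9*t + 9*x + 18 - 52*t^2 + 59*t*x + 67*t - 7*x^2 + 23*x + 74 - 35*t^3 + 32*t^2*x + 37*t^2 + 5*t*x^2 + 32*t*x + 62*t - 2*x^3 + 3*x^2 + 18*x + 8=-35*t^3 - 15*t^2 + 120*t - 2*x^3 + x^2*(5*t - 4) + x*(32*t^2 + 91*t + 50) + 100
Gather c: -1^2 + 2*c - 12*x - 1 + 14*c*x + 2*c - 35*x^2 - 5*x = c*(14*x + 4) - 35*x^2 - 17*x - 2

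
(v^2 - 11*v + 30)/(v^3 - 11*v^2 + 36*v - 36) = (v - 5)/(v^2 - 5*v + 6)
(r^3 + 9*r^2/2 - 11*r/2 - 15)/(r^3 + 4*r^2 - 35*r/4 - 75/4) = 2*(r - 2)/(2*r - 5)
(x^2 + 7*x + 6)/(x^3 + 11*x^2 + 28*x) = (x^2 + 7*x + 6)/(x*(x^2 + 11*x + 28))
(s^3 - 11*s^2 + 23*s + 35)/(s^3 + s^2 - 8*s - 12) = (s^3 - 11*s^2 + 23*s + 35)/(s^3 + s^2 - 8*s - 12)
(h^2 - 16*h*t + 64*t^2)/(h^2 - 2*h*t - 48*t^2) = (h - 8*t)/(h + 6*t)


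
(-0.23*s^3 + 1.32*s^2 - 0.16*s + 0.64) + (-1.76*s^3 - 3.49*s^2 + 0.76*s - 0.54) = -1.99*s^3 - 2.17*s^2 + 0.6*s + 0.1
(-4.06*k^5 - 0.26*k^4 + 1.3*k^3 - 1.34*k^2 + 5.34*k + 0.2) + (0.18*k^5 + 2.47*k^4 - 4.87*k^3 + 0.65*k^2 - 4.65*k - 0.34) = -3.88*k^5 + 2.21*k^4 - 3.57*k^3 - 0.69*k^2 + 0.69*k - 0.14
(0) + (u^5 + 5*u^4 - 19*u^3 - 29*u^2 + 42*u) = u^5 + 5*u^4 - 19*u^3 - 29*u^2 + 42*u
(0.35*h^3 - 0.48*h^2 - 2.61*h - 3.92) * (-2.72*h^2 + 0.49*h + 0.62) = -0.952*h^5 + 1.4771*h^4 + 7.081*h^3 + 9.0859*h^2 - 3.539*h - 2.4304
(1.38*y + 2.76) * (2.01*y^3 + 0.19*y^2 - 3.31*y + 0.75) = 2.7738*y^4 + 5.8098*y^3 - 4.0434*y^2 - 8.1006*y + 2.07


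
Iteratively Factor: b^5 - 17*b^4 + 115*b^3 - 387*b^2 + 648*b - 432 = (b - 3)*(b^4 - 14*b^3 + 73*b^2 - 168*b + 144) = (b - 3)^2*(b^3 - 11*b^2 + 40*b - 48) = (b - 4)*(b - 3)^2*(b^2 - 7*b + 12) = (b - 4)*(b - 3)^3*(b - 4)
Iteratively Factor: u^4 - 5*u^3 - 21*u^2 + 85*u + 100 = (u - 5)*(u^3 - 21*u - 20) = (u - 5)^2*(u^2 + 5*u + 4) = (u - 5)^2*(u + 1)*(u + 4)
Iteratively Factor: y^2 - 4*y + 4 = (y - 2)*(y - 2)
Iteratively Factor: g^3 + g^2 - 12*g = (g - 3)*(g^2 + 4*g) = g*(g - 3)*(g + 4)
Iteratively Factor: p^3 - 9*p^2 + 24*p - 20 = (p - 5)*(p^2 - 4*p + 4) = (p - 5)*(p - 2)*(p - 2)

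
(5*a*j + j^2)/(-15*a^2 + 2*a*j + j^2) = -j/(3*a - j)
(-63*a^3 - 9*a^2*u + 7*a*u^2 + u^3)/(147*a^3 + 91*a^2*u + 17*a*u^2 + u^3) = (-3*a + u)/(7*a + u)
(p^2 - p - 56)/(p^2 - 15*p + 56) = (p + 7)/(p - 7)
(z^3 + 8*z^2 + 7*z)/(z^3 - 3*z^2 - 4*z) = (z + 7)/(z - 4)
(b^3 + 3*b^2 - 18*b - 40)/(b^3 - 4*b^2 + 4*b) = (b^3 + 3*b^2 - 18*b - 40)/(b*(b^2 - 4*b + 4))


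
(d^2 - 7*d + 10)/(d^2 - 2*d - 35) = (-d^2 + 7*d - 10)/(-d^2 + 2*d + 35)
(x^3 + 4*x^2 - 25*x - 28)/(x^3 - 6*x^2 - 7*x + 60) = (x^2 + 8*x + 7)/(x^2 - 2*x - 15)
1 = 1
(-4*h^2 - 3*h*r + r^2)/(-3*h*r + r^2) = (4*h^2 + 3*h*r - r^2)/(r*(3*h - r))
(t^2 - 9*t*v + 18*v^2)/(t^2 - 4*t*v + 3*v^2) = (t - 6*v)/(t - v)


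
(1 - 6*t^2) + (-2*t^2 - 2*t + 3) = -8*t^2 - 2*t + 4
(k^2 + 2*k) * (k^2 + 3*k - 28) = k^4 + 5*k^3 - 22*k^2 - 56*k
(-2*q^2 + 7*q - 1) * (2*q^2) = -4*q^4 + 14*q^3 - 2*q^2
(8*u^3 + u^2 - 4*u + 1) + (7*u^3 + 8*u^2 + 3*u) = 15*u^3 + 9*u^2 - u + 1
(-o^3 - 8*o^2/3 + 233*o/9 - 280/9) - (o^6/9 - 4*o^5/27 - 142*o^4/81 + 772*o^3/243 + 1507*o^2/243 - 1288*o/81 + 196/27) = -o^6/9 + 4*o^5/27 + 142*o^4/81 - 1015*o^3/243 - 2155*o^2/243 + 3385*o/81 - 1036/27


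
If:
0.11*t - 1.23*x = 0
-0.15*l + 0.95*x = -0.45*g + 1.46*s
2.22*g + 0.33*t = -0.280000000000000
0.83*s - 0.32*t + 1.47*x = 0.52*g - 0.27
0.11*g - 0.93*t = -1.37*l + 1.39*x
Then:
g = -0.39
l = 1.42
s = -0.16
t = 1.80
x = 0.16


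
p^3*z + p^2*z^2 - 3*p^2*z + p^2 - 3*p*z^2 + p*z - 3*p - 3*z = (p - 3)*(p + z)*(p*z + 1)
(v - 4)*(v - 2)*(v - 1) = v^3 - 7*v^2 + 14*v - 8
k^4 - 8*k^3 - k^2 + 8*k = k*(k - 8)*(k - 1)*(k + 1)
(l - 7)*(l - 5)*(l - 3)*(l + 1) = l^4 - 14*l^3 + 56*l^2 - 34*l - 105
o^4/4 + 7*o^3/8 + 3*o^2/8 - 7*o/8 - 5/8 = (o/2 + 1/2)^2*(o - 1)*(o + 5/2)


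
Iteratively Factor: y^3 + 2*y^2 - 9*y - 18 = (y + 3)*(y^2 - y - 6) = (y + 2)*(y + 3)*(y - 3)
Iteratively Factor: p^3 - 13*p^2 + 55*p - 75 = (p - 5)*(p^2 - 8*p + 15) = (p - 5)*(p - 3)*(p - 5)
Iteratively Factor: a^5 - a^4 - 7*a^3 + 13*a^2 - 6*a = (a - 1)*(a^4 - 7*a^2 + 6*a) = (a - 1)*(a + 3)*(a^3 - 3*a^2 + 2*a) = (a - 1)^2*(a + 3)*(a^2 - 2*a) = (a - 2)*(a - 1)^2*(a + 3)*(a)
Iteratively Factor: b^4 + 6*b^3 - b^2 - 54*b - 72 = (b + 3)*(b^3 + 3*b^2 - 10*b - 24) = (b + 3)*(b + 4)*(b^2 - b - 6) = (b - 3)*(b + 3)*(b + 4)*(b + 2)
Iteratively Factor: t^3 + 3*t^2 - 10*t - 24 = (t + 2)*(t^2 + t - 12) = (t + 2)*(t + 4)*(t - 3)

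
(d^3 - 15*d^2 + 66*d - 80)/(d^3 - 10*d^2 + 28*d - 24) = (d^2 - 13*d + 40)/(d^2 - 8*d + 12)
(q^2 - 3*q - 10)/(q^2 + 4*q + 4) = (q - 5)/(q + 2)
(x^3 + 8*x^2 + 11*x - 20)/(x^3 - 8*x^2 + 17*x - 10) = (x^2 + 9*x + 20)/(x^2 - 7*x + 10)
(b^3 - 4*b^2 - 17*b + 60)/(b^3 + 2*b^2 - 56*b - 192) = (b^2 - 8*b + 15)/(b^2 - 2*b - 48)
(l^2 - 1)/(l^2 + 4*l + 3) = (l - 1)/(l + 3)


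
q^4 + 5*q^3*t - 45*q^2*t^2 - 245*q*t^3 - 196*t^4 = (q - 7*t)*(q + t)*(q + 4*t)*(q + 7*t)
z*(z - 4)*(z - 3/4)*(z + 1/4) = z^4 - 9*z^3/2 + 29*z^2/16 + 3*z/4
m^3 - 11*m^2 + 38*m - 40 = (m - 5)*(m - 4)*(m - 2)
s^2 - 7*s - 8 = (s - 8)*(s + 1)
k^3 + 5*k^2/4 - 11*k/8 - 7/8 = (k - 1)*(k + 1/2)*(k + 7/4)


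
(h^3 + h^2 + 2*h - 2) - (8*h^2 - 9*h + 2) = h^3 - 7*h^2 + 11*h - 4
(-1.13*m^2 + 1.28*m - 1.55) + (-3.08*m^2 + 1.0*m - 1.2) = -4.21*m^2 + 2.28*m - 2.75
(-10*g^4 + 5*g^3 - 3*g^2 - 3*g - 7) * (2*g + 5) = -20*g^5 - 40*g^4 + 19*g^3 - 21*g^2 - 29*g - 35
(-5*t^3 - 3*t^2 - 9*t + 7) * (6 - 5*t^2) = 25*t^5 + 15*t^4 + 15*t^3 - 53*t^2 - 54*t + 42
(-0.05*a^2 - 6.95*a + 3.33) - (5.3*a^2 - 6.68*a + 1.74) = -5.35*a^2 - 0.27*a + 1.59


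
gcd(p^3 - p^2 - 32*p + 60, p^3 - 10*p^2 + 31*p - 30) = p^2 - 7*p + 10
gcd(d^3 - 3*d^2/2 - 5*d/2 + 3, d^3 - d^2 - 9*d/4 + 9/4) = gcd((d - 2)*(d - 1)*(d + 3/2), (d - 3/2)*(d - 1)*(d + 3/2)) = d^2 + d/2 - 3/2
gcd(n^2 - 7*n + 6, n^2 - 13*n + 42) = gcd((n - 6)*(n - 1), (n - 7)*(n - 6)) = n - 6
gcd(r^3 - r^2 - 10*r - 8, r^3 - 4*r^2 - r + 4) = r^2 - 3*r - 4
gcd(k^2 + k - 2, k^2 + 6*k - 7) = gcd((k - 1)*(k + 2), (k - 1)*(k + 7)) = k - 1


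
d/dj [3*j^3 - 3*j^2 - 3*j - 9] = 9*j^2 - 6*j - 3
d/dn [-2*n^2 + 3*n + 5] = 3 - 4*n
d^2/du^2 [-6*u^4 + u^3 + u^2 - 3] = -72*u^2 + 6*u + 2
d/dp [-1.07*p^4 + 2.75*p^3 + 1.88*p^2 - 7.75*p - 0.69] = -4.28*p^3 + 8.25*p^2 + 3.76*p - 7.75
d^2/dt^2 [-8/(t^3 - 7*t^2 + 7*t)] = 16*(t*(3*t - 7)*(t^2 - 7*t + 7) - (3*t^2 - 14*t + 7)^2)/(t^3*(t^2 - 7*t + 7)^3)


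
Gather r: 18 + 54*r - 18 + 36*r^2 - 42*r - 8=36*r^2 + 12*r - 8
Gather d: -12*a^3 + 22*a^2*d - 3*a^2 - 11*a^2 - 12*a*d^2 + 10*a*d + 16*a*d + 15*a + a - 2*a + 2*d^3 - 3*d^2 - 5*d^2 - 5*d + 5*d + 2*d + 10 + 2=-12*a^3 - 14*a^2 + 14*a + 2*d^3 + d^2*(-12*a - 8) + d*(22*a^2 + 26*a + 2) + 12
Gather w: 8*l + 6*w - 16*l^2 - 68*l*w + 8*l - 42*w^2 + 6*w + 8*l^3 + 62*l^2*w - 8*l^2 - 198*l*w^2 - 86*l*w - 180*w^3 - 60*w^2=8*l^3 - 24*l^2 + 16*l - 180*w^3 + w^2*(-198*l - 102) + w*(62*l^2 - 154*l + 12)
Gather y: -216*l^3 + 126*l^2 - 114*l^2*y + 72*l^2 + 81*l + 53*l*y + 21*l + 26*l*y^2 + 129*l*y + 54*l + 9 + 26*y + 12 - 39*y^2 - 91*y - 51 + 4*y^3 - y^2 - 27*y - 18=-216*l^3 + 198*l^2 + 156*l + 4*y^3 + y^2*(26*l - 40) + y*(-114*l^2 + 182*l - 92) - 48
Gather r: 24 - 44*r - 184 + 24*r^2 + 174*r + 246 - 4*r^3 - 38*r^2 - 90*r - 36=-4*r^3 - 14*r^2 + 40*r + 50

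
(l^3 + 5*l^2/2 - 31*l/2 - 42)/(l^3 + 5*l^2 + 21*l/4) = 2*(l^2 - l - 12)/(l*(2*l + 3))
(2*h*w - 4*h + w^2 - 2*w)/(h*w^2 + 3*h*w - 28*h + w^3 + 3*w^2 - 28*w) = (2*h*w - 4*h + w^2 - 2*w)/(h*w^2 + 3*h*w - 28*h + w^3 + 3*w^2 - 28*w)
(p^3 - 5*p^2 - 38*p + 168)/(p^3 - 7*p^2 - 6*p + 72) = (p^2 - p - 42)/(p^2 - 3*p - 18)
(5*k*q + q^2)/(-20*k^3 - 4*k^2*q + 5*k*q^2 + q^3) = q/(-4*k^2 + q^2)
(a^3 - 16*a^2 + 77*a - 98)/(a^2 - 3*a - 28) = (a^2 - 9*a + 14)/(a + 4)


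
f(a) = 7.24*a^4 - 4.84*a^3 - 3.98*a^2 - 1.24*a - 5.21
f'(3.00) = 626.12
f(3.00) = 411.01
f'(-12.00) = -52039.48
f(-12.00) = 157928.71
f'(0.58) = -5.09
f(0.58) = -7.39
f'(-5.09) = -4155.93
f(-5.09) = 5395.95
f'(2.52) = 349.94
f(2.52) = 180.91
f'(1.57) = 62.54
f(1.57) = 8.29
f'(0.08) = -1.95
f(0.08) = -5.34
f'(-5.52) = -5270.70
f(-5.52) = 7416.38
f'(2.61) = 393.97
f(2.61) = 214.36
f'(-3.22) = -1093.02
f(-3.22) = 897.43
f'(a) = 28.96*a^3 - 14.52*a^2 - 7.96*a - 1.24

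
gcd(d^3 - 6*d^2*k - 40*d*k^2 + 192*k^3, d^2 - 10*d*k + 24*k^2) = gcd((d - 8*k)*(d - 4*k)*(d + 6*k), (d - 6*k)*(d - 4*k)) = d - 4*k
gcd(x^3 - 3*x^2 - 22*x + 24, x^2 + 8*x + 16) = x + 4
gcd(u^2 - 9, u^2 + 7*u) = 1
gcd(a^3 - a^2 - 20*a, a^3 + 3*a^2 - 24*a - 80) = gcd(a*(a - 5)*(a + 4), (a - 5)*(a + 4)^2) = a^2 - a - 20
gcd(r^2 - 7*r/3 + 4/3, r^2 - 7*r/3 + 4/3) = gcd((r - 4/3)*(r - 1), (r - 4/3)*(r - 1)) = r^2 - 7*r/3 + 4/3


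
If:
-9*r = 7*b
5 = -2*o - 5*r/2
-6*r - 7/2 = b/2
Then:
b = 21/25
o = -101/60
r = -49/75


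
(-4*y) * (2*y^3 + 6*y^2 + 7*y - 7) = -8*y^4 - 24*y^3 - 28*y^2 + 28*y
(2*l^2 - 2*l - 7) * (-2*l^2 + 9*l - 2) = -4*l^4 + 22*l^3 - 8*l^2 - 59*l + 14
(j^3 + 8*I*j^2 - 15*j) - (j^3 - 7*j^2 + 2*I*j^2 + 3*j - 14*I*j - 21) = 7*j^2 + 6*I*j^2 - 18*j + 14*I*j + 21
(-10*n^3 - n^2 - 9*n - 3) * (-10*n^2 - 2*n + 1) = 100*n^5 + 30*n^4 + 82*n^3 + 47*n^2 - 3*n - 3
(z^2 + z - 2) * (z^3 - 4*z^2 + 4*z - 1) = z^5 - 3*z^4 - 2*z^3 + 11*z^2 - 9*z + 2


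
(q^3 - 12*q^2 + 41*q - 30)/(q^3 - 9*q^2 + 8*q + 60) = (q - 1)/(q + 2)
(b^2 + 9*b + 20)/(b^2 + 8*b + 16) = (b + 5)/(b + 4)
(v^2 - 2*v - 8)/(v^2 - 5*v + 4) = (v + 2)/(v - 1)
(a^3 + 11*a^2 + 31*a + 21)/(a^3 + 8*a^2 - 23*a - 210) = (a^2 + 4*a + 3)/(a^2 + a - 30)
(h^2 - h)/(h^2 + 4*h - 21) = h*(h - 1)/(h^2 + 4*h - 21)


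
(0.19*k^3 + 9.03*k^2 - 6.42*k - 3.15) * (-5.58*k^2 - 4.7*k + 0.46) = -1.0602*k^5 - 51.2804*k^4 - 6.52999999999999*k^3 + 51.9048*k^2 + 11.8518*k - 1.449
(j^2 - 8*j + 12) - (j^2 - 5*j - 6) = 18 - 3*j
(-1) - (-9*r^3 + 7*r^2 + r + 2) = 9*r^3 - 7*r^2 - r - 3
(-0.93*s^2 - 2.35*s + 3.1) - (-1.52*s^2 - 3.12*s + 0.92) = 0.59*s^2 + 0.77*s + 2.18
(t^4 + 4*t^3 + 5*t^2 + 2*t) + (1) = t^4 + 4*t^3 + 5*t^2 + 2*t + 1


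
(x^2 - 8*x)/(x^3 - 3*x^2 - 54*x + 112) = x/(x^2 + 5*x - 14)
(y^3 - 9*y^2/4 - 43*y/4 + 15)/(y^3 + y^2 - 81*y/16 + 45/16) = 4*(y - 4)/(4*y - 3)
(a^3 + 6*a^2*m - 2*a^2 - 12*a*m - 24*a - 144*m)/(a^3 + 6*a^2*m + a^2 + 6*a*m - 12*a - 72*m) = (a - 6)/(a - 3)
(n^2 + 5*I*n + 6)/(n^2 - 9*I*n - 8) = (n + 6*I)/(n - 8*I)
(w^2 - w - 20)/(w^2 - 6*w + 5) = (w + 4)/(w - 1)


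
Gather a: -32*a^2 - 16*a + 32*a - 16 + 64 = -32*a^2 + 16*a + 48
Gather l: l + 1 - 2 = l - 1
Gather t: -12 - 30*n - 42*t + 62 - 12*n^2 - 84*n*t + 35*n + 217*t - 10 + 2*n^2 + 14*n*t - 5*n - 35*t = -10*n^2 + t*(140 - 70*n) + 40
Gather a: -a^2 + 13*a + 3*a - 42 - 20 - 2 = -a^2 + 16*a - 64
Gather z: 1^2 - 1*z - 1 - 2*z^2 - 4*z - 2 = -2*z^2 - 5*z - 2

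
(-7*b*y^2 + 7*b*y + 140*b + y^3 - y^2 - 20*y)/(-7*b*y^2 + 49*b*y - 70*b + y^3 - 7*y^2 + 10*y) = (y + 4)/(y - 2)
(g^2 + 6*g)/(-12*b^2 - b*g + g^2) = g*(-g - 6)/(12*b^2 + b*g - g^2)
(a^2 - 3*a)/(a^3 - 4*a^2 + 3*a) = 1/(a - 1)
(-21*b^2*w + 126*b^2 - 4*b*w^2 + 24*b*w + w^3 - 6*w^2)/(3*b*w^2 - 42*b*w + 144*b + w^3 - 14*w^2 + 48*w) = (-7*b + w)/(w - 8)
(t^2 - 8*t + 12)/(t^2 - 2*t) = (t - 6)/t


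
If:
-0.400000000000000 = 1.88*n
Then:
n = -0.21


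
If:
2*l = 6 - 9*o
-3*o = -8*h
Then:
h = 3*o/8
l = 3 - 9*o/2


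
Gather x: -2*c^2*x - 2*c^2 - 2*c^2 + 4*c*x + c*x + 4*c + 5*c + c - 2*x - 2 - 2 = -4*c^2 + 10*c + x*(-2*c^2 + 5*c - 2) - 4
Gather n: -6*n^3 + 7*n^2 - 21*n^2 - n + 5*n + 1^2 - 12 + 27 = -6*n^3 - 14*n^2 + 4*n + 16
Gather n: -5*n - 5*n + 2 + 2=4 - 10*n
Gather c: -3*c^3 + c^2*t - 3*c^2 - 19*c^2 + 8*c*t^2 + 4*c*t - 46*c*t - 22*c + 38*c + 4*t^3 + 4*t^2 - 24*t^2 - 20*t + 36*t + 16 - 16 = -3*c^3 + c^2*(t - 22) + c*(8*t^2 - 42*t + 16) + 4*t^3 - 20*t^2 + 16*t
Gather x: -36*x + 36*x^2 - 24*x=36*x^2 - 60*x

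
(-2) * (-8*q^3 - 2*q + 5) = 16*q^3 + 4*q - 10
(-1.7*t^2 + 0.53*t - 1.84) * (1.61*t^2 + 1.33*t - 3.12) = -2.737*t^4 - 1.4077*t^3 + 3.0465*t^2 - 4.1008*t + 5.7408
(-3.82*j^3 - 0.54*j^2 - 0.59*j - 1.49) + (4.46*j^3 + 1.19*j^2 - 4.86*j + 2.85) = 0.64*j^3 + 0.65*j^2 - 5.45*j + 1.36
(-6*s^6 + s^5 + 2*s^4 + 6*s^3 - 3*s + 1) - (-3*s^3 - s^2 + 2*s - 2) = -6*s^6 + s^5 + 2*s^4 + 9*s^3 + s^2 - 5*s + 3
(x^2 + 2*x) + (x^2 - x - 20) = 2*x^2 + x - 20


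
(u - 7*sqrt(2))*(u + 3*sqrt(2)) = u^2 - 4*sqrt(2)*u - 42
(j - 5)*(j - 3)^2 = j^3 - 11*j^2 + 39*j - 45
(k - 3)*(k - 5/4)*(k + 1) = k^3 - 13*k^2/4 - k/2 + 15/4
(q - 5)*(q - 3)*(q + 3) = q^3 - 5*q^2 - 9*q + 45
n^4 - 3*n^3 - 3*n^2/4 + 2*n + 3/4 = (n - 3)*(n - 1)*(n + 1/2)^2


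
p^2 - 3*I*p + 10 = (p - 5*I)*(p + 2*I)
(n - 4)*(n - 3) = n^2 - 7*n + 12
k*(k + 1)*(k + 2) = k^3 + 3*k^2 + 2*k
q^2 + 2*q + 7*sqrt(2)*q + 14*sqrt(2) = (q + 2)*(q + 7*sqrt(2))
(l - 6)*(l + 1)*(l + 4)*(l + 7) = l^4 + 6*l^3 - 33*l^2 - 206*l - 168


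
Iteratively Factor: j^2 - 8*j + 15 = (j - 3)*(j - 5)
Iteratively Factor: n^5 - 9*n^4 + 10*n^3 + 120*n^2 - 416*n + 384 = (n - 4)*(n^4 - 5*n^3 - 10*n^2 + 80*n - 96) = (n - 4)*(n - 2)*(n^3 - 3*n^2 - 16*n + 48) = (n - 4)^2*(n - 2)*(n^2 + n - 12) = (n - 4)^2*(n - 3)*(n - 2)*(n + 4)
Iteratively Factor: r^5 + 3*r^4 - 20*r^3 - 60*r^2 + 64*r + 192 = (r + 4)*(r^4 - r^3 - 16*r^2 + 4*r + 48) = (r + 3)*(r + 4)*(r^3 - 4*r^2 - 4*r + 16) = (r + 2)*(r + 3)*(r + 4)*(r^2 - 6*r + 8) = (r - 4)*(r + 2)*(r + 3)*(r + 4)*(r - 2)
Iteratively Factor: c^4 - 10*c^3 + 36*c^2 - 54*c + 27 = (c - 1)*(c^3 - 9*c^2 + 27*c - 27) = (c - 3)*(c - 1)*(c^2 - 6*c + 9) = (c - 3)^2*(c - 1)*(c - 3)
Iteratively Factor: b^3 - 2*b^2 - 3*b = (b + 1)*(b^2 - 3*b) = (b - 3)*(b + 1)*(b)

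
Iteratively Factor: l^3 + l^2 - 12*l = (l - 3)*(l^2 + 4*l) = (l - 3)*(l + 4)*(l)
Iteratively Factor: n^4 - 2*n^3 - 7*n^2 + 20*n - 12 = (n + 3)*(n^3 - 5*n^2 + 8*n - 4) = (n - 2)*(n + 3)*(n^2 - 3*n + 2) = (n - 2)*(n - 1)*(n + 3)*(n - 2)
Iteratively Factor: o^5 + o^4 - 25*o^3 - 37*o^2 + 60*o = (o + 4)*(o^4 - 3*o^3 - 13*o^2 + 15*o) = (o + 3)*(o + 4)*(o^3 - 6*o^2 + 5*o) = (o - 5)*(o + 3)*(o + 4)*(o^2 - o) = (o - 5)*(o - 1)*(o + 3)*(o + 4)*(o)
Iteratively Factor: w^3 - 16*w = (w + 4)*(w^2 - 4*w) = (w - 4)*(w + 4)*(w)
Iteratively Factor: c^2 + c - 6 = (c + 3)*(c - 2)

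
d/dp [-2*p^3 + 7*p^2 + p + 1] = -6*p^2 + 14*p + 1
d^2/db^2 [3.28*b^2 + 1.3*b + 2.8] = 6.56000000000000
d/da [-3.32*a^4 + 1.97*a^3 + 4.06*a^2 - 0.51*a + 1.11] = -13.28*a^3 + 5.91*a^2 + 8.12*a - 0.51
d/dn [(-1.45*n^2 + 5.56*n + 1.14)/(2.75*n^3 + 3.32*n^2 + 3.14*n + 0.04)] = (3.9875*n^4 - 30.58*n^3 - 32.4172*n^2 - 7.6856*n - 3.3572)/(7.5625*n^6 + 18.26*n^5 + 28.2924*n^4 + 21.0696*n^3 + 10.1252*n^2 + 0.2512*n + 0.0016)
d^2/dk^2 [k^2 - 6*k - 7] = 2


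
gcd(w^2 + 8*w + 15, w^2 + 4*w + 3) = w + 3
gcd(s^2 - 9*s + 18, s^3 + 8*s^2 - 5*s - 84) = s - 3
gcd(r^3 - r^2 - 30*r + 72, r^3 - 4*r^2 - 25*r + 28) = 1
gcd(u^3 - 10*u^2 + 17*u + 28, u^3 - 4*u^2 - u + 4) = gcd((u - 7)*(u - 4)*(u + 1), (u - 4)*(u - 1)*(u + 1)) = u^2 - 3*u - 4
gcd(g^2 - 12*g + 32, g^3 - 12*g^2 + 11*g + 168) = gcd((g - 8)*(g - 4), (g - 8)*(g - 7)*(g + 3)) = g - 8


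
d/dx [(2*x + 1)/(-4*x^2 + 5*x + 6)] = (8*x^2 + 8*x + 7)/(16*x^4 - 40*x^3 - 23*x^2 + 60*x + 36)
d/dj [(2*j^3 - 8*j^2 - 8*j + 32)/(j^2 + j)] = 2*(j^4 + 2*j^3 - 32*j - 16)/(j^2*(j^2 + 2*j + 1))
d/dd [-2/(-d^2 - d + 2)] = 2*(-2*d - 1)/(d^2 + d - 2)^2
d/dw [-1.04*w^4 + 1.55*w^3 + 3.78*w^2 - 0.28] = w*(-4.16*w^2 + 4.65*w + 7.56)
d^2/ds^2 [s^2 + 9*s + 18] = 2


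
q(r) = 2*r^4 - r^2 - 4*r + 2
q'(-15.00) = -26974.00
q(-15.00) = 101087.00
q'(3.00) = 206.00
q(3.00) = 143.00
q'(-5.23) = -1137.99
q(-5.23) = 1491.93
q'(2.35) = 95.12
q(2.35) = 48.07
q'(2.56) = 125.10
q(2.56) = 71.11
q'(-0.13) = -3.76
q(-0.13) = 2.50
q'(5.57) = 1367.33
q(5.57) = 1873.78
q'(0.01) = -4.02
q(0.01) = 1.96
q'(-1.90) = -55.07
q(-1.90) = 32.05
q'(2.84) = 173.57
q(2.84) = 112.68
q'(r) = 8*r^3 - 2*r - 4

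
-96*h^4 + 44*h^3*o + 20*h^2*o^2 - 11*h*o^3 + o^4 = (-8*h + o)*(-3*h + o)*(-2*h + o)*(2*h + o)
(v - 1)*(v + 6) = v^2 + 5*v - 6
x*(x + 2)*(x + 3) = x^3 + 5*x^2 + 6*x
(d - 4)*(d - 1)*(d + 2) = d^3 - 3*d^2 - 6*d + 8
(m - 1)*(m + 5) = m^2 + 4*m - 5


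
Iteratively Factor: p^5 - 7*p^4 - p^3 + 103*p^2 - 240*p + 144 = (p - 1)*(p^4 - 6*p^3 - 7*p^2 + 96*p - 144) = (p - 3)*(p - 1)*(p^3 - 3*p^2 - 16*p + 48) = (p - 4)*(p - 3)*(p - 1)*(p^2 + p - 12) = (p - 4)*(p - 3)^2*(p - 1)*(p + 4)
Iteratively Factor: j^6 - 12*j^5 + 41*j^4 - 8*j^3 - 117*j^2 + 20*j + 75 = (j - 5)*(j^5 - 7*j^4 + 6*j^3 + 22*j^2 - 7*j - 15) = (j - 5)*(j + 1)*(j^4 - 8*j^3 + 14*j^2 + 8*j - 15) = (j - 5)*(j + 1)^2*(j^3 - 9*j^2 + 23*j - 15) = (j - 5)*(j - 1)*(j + 1)^2*(j^2 - 8*j + 15) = (j - 5)^2*(j - 1)*(j + 1)^2*(j - 3)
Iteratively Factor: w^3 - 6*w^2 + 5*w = (w - 1)*(w^2 - 5*w) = (w - 5)*(w - 1)*(w)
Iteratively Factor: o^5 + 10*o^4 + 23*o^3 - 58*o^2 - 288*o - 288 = (o + 2)*(o^4 + 8*o^3 + 7*o^2 - 72*o - 144) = (o + 2)*(o + 4)*(o^3 + 4*o^2 - 9*o - 36) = (o + 2)*(o + 4)^2*(o^2 - 9) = (o - 3)*(o + 2)*(o + 4)^2*(o + 3)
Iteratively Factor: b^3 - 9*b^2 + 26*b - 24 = (b - 4)*(b^2 - 5*b + 6) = (b - 4)*(b - 2)*(b - 3)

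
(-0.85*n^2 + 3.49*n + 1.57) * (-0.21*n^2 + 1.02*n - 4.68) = 0.1785*n^4 - 1.5999*n^3 + 7.2081*n^2 - 14.7318*n - 7.3476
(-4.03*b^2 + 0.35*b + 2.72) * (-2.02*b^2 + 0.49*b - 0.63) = 8.1406*b^4 - 2.6817*b^3 - 2.784*b^2 + 1.1123*b - 1.7136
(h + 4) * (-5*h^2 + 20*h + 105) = -5*h^3 + 185*h + 420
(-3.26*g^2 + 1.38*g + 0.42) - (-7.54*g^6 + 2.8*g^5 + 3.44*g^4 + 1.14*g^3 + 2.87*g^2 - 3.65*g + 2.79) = 7.54*g^6 - 2.8*g^5 - 3.44*g^4 - 1.14*g^3 - 6.13*g^2 + 5.03*g - 2.37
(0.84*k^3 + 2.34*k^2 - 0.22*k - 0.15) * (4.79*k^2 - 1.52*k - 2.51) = 4.0236*k^5 + 9.9318*k^4 - 6.719*k^3 - 6.2575*k^2 + 0.7802*k + 0.3765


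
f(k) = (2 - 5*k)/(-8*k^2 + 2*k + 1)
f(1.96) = 0.30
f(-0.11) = 3.73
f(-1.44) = -0.50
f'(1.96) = -0.15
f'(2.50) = -0.09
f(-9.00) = -0.07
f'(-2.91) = -0.08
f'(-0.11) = -27.86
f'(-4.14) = -0.04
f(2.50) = 0.24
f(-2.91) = -0.23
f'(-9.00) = -0.00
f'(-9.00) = -0.00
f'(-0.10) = -24.31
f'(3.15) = -0.06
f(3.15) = 0.19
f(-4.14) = -0.16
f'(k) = (2 - 5*k)*(16*k - 2)/(-8*k^2 + 2*k + 1)^2 - 5/(-8*k^2 + 2*k + 1)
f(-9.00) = -0.07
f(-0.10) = 3.47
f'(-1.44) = -0.40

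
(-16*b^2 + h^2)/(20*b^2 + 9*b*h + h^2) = (-4*b + h)/(5*b + h)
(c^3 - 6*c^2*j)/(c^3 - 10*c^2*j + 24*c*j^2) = c/(c - 4*j)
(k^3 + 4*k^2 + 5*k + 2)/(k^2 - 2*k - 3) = (k^2 + 3*k + 2)/(k - 3)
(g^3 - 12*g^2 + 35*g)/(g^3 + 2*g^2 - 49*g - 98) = g*(g - 5)/(g^2 + 9*g + 14)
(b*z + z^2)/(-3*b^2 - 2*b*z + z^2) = z/(-3*b + z)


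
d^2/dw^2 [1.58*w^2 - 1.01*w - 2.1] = 3.16000000000000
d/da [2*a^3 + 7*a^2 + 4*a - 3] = 6*a^2 + 14*a + 4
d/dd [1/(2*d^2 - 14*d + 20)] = (7/2 - d)/(d^2 - 7*d + 10)^2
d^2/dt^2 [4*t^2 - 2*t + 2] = 8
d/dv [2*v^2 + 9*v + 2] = 4*v + 9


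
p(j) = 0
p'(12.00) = 0.00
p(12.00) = 0.00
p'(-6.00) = 0.00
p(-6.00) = 0.00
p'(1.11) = 0.00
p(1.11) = 0.00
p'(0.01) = 0.00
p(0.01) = 0.00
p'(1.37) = 0.00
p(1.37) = 0.00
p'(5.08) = 0.00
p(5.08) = 0.00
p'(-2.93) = 0.00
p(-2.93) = 0.00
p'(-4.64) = 0.00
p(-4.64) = 0.00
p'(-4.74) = 0.00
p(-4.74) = 0.00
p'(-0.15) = 0.00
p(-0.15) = 0.00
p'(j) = 0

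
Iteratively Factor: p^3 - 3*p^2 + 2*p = (p - 2)*(p^2 - p) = (p - 2)*(p - 1)*(p)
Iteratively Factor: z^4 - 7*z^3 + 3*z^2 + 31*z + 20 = (z + 1)*(z^3 - 8*z^2 + 11*z + 20) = (z - 4)*(z + 1)*(z^2 - 4*z - 5) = (z - 4)*(z + 1)^2*(z - 5)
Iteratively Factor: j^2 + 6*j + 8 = (j + 4)*(j + 2)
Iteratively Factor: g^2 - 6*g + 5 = (g - 1)*(g - 5)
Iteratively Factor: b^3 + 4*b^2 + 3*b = (b + 3)*(b^2 + b) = (b + 1)*(b + 3)*(b)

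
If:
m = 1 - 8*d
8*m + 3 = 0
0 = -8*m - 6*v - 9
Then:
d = 11/64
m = -3/8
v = -1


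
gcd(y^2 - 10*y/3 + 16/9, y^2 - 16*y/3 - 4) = 1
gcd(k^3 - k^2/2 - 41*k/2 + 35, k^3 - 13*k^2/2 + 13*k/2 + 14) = k - 7/2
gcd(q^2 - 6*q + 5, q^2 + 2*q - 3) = q - 1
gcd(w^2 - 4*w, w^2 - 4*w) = w^2 - 4*w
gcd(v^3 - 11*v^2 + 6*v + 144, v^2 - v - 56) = v - 8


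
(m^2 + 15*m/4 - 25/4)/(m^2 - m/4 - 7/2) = (-4*m^2 - 15*m + 25)/(-4*m^2 + m + 14)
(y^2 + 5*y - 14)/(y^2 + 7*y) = (y - 2)/y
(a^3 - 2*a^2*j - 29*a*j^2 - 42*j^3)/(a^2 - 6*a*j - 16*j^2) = (a^2 - 4*a*j - 21*j^2)/(a - 8*j)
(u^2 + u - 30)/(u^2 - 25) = (u + 6)/(u + 5)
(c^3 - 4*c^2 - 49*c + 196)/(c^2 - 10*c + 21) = (c^2 + 3*c - 28)/(c - 3)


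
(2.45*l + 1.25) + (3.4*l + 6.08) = 5.85*l + 7.33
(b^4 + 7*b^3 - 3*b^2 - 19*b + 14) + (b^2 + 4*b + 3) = b^4 + 7*b^3 - 2*b^2 - 15*b + 17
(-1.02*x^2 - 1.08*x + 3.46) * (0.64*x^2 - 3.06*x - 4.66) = -0.6528*x^4 + 2.43*x^3 + 10.2724*x^2 - 5.5548*x - 16.1236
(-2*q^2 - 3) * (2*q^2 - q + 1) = -4*q^4 + 2*q^3 - 8*q^2 + 3*q - 3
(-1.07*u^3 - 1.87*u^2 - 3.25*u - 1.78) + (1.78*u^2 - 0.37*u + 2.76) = -1.07*u^3 - 0.0900000000000001*u^2 - 3.62*u + 0.98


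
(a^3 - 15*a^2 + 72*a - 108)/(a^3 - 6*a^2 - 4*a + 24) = (a^2 - 9*a + 18)/(a^2 - 4)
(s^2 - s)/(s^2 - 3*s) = (s - 1)/(s - 3)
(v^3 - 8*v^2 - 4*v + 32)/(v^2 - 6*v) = (v^3 - 8*v^2 - 4*v + 32)/(v*(v - 6))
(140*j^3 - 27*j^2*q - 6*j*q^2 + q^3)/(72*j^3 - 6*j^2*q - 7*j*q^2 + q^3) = (-35*j^2 - 2*j*q + q^2)/(-18*j^2 - 3*j*q + q^2)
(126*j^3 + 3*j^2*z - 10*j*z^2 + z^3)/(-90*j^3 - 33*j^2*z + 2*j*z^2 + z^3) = (-7*j + z)/(5*j + z)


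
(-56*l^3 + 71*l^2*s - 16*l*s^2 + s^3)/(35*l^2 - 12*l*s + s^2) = (8*l^2 - 9*l*s + s^2)/(-5*l + s)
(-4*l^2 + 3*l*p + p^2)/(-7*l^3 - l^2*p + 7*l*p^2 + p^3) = (4*l + p)/(7*l^2 + 8*l*p + p^2)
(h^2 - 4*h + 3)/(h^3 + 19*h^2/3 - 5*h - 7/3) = 3*(h - 3)/(3*h^2 + 22*h + 7)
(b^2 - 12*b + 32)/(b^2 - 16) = (b - 8)/(b + 4)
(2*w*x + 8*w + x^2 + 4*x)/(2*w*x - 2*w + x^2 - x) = (x + 4)/(x - 1)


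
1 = 1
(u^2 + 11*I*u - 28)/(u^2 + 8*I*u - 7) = (u + 4*I)/(u + I)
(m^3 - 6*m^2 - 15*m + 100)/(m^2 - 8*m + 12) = (m^3 - 6*m^2 - 15*m + 100)/(m^2 - 8*m + 12)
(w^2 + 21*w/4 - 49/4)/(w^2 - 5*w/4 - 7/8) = 2*(w + 7)/(2*w + 1)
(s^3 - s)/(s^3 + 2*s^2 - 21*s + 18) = s*(s + 1)/(s^2 + 3*s - 18)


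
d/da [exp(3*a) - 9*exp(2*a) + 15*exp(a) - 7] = 3*(exp(2*a) - 6*exp(a) + 5)*exp(a)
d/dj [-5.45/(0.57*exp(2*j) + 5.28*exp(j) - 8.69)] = (6.213*exp(j) + 28.776)*exp(j)/(0.57*exp(2*j) + 5.28*exp(j) - 8.69)^2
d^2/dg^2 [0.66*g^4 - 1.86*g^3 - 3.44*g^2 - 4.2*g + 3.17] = 7.92*g^2 - 11.16*g - 6.88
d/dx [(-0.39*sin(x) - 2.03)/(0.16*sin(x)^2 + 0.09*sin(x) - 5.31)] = (0.0624*sin(x)^2 + 0.6496*sin(x) + 2.2536)*cos(x)/(0.0256*sin(x)^4 + 0.0288*sin(x)^3 - 1.6911*sin(x)^2 - 0.9558*sin(x) + 28.1961)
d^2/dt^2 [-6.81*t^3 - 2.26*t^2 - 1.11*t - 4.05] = -40.86*t - 4.52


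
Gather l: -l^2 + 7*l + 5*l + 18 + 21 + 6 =-l^2 + 12*l + 45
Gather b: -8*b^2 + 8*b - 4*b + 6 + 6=-8*b^2 + 4*b + 12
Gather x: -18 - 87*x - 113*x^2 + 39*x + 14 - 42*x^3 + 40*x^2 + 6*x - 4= -42*x^3 - 73*x^2 - 42*x - 8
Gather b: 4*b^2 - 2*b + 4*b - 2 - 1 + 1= 4*b^2 + 2*b - 2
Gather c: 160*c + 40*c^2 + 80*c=40*c^2 + 240*c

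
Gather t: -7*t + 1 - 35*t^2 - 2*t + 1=-35*t^2 - 9*t + 2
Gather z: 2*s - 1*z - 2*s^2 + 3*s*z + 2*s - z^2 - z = -2*s^2 + 4*s - z^2 + z*(3*s - 2)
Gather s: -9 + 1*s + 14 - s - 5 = 0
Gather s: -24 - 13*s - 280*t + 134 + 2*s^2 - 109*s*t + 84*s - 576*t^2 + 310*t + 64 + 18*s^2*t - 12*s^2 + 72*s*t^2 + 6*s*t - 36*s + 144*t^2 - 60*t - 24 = s^2*(18*t - 10) + s*(72*t^2 - 103*t + 35) - 432*t^2 - 30*t + 150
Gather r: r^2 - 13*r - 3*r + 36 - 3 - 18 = r^2 - 16*r + 15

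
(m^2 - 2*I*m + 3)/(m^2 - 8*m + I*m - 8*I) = (m - 3*I)/(m - 8)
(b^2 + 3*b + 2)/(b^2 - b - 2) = (b + 2)/(b - 2)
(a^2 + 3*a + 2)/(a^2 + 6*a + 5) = (a + 2)/(a + 5)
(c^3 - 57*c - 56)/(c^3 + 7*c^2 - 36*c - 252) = (c^2 - 7*c - 8)/(c^2 - 36)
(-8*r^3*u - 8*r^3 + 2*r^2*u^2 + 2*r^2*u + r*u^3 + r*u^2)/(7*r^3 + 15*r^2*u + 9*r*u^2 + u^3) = r*(-8*r^2*u - 8*r^2 + 2*r*u^2 + 2*r*u + u^3 + u^2)/(7*r^3 + 15*r^2*u + 9*r*u^2 + u^3)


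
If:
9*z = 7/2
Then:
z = 7/18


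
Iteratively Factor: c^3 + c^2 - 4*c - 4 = (c - 2)*(c^2 + 3*c + 2) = (c - 2)*(c + 1)*(c + 2)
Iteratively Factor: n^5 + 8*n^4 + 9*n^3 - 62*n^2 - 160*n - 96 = (n + 2)*(n^4 + 6*n^3 - 3*n^2 - 56*n - 48) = (n - 3)*(n + 2)*(n^3 + 9*n^2 + 24*n + 16) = (n - 3)*(n + 2)*(n + 4)*(n^2 + 5*n + 4) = (n - 3)*(n + 1)*(n + 2)*(n + 4)*(n + 4)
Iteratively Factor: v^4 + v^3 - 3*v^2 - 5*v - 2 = (v + 1)*(v^3 - 3*v - 2) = (v + 1)^2*(v^2 - v - 2) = (v + 1)^3*(v - 2)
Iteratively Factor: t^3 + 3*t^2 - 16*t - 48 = (t + 3)*(t^2 - 16) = (t - 4)*(t + 3)*(t + 4)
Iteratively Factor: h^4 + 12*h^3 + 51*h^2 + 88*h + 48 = (h + 4)*(h^3 + 8*h^2 + 19*h + 12) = (h + 4)^2*(h^2 + 4*h + 3) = (h + 3)*(h + 4)^2*(h + 1)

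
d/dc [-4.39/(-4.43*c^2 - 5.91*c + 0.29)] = (-38.8954*c - 25.9449)/(4.43*c^2 + 5.91*c - 0.29)^2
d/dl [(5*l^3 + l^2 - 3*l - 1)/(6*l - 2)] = (15*l^3 - 6*l^2 - l + 3)/(9*l^2 - 6*l + 1)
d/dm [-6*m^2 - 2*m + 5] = -12*m - 2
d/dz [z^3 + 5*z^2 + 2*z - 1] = 3*z^2 + 10*z + 2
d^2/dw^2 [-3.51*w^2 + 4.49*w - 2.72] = -7.02000000000000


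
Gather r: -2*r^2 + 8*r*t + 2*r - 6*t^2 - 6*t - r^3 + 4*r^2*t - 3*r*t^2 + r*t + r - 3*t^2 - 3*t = -r^3 + r^2*(4*t - 2) + r*(-3*t^2 + 9*t + 3) - 9*t^2 - 9*t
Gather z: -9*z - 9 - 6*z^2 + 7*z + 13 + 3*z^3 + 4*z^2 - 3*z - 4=3*z^3 - 2*z^2 - 5*z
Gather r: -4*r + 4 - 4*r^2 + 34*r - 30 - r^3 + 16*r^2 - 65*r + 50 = -r^3 + 12*r^2 - 35*r + 24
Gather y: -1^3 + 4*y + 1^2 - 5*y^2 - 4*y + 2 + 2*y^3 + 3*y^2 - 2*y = 2*y^3 - 2*y^2 - 2*y + 2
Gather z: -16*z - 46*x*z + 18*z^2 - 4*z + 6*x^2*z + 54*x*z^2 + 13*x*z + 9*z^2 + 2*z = z^2*(54*x + 27) + z*(6*x^2 - 33*x - 18)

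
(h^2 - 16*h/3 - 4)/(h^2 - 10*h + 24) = (h + 2/3)/(h - 4)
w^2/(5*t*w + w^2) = w/(5*t + w)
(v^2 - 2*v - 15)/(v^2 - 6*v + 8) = (v^2 - 2*v - 15)/(v^2 - 6*v + 8)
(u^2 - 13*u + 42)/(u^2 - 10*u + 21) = (u - 6)/(u - 3)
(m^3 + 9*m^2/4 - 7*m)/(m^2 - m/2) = (4*m^2 + 9*m - 28)/(2*(2*m - 1))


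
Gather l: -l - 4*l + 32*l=27*l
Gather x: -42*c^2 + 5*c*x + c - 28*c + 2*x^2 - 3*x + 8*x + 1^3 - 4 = -42*c^2 - 27*c + 2*x^2 + x*(5*c + 5) - 3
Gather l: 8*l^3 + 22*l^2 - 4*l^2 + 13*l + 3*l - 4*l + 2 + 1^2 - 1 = 8*l^3 + 18*l^2 + 12*l + 2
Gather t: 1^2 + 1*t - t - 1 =0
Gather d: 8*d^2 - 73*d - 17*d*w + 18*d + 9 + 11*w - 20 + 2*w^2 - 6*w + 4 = 8*d^2 + d*(-17*w - 55) + 2*w^2 + 5*w - 7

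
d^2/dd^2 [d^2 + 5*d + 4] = 2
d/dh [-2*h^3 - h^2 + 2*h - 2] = -6*h^2 - 2*h + 2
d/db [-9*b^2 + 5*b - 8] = 5 - 18*b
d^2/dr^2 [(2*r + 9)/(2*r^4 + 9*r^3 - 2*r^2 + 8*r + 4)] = 4*(24*r^7 + 324*r^6 + 1446*r^5 + 1923*r^4 - 652*r^3 + 594*r^2 - 678*r + 292)/(8*r^12 + 108*r^11 + 462*r^10 + 609*r^9 + 450*r^8 + 2292*r^7 + 388*r^6 + 1776*r^5 + 1488*r^4 + 560*r^3 + 672*r^2 + 384*r + 64)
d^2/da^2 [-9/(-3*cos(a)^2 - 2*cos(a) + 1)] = 9*(-72*sin(a)^4 + 68*sin(a)^2 + 41*cos(a) - 9*cos(3*a) + 32)/(2*(cos(a) + 1)^3*(3*cos(a) - 1)^3)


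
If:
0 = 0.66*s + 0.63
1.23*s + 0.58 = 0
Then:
No Solution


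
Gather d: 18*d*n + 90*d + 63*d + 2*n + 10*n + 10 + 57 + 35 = d*(18*n + 153) + 12*n + 102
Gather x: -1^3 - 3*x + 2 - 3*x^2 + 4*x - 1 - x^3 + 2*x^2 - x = -x^3 - x^2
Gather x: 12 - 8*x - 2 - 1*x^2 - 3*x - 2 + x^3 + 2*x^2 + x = x^3 + x^2 - 10*x + 8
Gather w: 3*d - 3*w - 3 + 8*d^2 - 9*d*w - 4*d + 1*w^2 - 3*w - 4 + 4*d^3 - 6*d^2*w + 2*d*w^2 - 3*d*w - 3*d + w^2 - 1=4*d^3 + 8*d^2 - 4*d + w^2*(2*d + 2) + w*(-6*d^2 - 12*d - 6) - 8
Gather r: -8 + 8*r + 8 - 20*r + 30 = 30 - 12*r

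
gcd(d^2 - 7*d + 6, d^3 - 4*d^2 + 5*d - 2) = d - 1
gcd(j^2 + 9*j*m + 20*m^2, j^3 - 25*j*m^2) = j + 5*m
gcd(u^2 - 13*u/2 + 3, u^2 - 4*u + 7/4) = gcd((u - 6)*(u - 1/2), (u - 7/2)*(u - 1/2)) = u - 1/2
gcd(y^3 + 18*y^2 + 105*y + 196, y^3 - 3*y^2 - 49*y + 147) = y + 7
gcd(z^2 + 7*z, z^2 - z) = z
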